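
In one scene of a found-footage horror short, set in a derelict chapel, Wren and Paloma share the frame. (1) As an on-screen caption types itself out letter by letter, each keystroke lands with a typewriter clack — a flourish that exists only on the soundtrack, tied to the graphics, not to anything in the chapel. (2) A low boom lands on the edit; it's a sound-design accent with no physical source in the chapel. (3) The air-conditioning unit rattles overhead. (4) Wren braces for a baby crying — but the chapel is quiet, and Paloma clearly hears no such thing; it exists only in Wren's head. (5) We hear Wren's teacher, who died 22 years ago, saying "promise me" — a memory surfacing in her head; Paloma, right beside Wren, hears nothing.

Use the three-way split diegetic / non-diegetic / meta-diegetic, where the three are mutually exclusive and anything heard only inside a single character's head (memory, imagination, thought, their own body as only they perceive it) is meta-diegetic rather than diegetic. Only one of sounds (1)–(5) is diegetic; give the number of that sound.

3

(1) it accompanies on-screen graphics, not anything inside the story world → non-diegetic.
(2) it's a sound-design accent with no in-world source; no one in the scene can hear it → non-diegetic.
(3) is diegetic: it's the actual ambient sound of the location.
Sound (4): subjective to Wren: the chapel is silent and Paloma hears nothing, so meta-diegetic.
(5) is meta-diegetic: it's Wren's recollection rendered as sound; the other character can't hear it.
Only (3) is diegetic.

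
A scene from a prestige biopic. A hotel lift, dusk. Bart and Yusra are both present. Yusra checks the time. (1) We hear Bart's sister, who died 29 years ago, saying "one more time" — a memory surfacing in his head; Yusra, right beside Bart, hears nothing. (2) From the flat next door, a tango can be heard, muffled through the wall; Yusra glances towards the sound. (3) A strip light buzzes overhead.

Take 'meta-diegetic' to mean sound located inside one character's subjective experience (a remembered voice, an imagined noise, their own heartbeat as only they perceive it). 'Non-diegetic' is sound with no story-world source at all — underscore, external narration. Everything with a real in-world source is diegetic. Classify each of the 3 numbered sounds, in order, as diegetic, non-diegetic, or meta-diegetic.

Sound (1): the voice is a memory playing only inside Bart's mind; Yusra can't hear it, so meta-diegetic.
(2) is diegetic: the music has an off-screen but real-world source and a character hears it.
(3) is diegetic: it's the actual ambient sound of the location.

meta-diegetic, diegetic, diegetic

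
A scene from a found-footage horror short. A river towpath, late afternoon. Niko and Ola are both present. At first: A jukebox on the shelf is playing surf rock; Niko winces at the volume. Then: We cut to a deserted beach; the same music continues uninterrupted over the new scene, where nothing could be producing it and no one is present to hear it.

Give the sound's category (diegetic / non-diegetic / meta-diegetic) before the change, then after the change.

diegetic, non-diegetic

Before the change: a jukebox is a real in-scene source and Niko reacts to it → diegetic.
After the change: there is no longer any in-world source and no one can hear it — it has become underscore → non-diegetic.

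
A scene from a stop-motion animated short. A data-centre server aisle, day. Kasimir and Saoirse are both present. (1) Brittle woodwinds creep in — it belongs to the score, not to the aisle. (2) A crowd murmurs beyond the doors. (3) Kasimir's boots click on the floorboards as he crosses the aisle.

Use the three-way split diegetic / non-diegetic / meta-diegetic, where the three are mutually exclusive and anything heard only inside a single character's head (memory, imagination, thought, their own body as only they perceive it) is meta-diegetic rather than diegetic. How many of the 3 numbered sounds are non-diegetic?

1

(1) is non-diegetic: nothing in the aisle produces it and the characters don't hear it — pure soundtrack.
(2) is diegetic: ambient/room sound belonging to the story's physical space.
Sound (3): it's the physical sound of Kasimir moving in the space, so diegetic.
So 1 of the 3 is non-diegetic: (1).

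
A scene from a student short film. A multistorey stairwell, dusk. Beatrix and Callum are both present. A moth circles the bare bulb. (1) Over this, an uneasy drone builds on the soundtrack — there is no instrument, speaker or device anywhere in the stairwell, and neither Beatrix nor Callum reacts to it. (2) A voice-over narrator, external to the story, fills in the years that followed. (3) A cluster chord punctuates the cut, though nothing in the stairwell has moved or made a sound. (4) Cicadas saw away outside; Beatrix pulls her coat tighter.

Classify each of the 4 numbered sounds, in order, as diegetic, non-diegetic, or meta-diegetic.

(1) nothing in the stairwell produces it and the characters don't hear it — pure soundtrack → non-diegetic.
(2) is non-diegetic: the narrator exists outside the story world, addressing only the audience.
Sound (3): nothing in the scene produces it; it's an accent added for the audience, so non-diegetic.
(4) ambient/room sound belonging to the story's physical space → diegetic.

non-diegetic, non-diegetic, non-diegetic, diegetic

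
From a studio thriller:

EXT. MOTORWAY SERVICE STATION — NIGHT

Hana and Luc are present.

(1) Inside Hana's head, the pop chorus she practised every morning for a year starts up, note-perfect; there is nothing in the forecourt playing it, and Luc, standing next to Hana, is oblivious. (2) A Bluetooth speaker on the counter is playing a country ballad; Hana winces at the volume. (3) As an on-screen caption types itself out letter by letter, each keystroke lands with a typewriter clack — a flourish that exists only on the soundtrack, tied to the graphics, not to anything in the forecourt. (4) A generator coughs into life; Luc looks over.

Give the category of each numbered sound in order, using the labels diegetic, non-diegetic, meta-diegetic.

meta-diegetic, diegetic, non-diegetic, diegetic

(1) the music is a memory playing inside Hana's mind alone; no real-world source, Luc can't hear it → meta-diegetic.
(2) is diegetic: source music from a Bluetooth speaker, which exists in the story world.
(3) is non-diegetic: it accompanies on-screen graphics, not anything inside the story world.
(4) is diegetic: an in-world source (a generator); characters could hear it.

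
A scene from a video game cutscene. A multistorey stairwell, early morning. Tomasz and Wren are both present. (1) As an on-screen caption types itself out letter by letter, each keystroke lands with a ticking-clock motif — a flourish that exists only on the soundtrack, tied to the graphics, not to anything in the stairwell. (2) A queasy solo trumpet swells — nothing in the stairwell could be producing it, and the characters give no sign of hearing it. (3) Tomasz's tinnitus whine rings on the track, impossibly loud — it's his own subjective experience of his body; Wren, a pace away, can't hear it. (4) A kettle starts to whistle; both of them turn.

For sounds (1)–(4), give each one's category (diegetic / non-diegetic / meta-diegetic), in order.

Sound (1): sound married to a title/caption — outside the diegesis by definition, so non-diegetic.
(2) is non-diegetic: score with no on-screen or off-screen source; it exists for the audience alone.
(3) is meta-diegetic: point-of-audition from inside Tomasz's body; not a sound in the room.
(4) is diegetic: a kettle is a real object/event in the scene's world.

non-diegetic, non-diegetic, meta-diegetic, diegetic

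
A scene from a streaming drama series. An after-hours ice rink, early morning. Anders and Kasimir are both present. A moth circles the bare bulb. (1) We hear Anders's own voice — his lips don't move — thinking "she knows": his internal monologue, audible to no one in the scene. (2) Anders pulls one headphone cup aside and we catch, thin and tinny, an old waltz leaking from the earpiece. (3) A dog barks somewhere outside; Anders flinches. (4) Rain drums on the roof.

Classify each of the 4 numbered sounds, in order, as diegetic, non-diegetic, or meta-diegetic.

(1) Anders's thought-voice: a private mental sound no other character can hear → meta-diegetic.
(2) is diegetic: the headphones are an on-screen source.
(3) is diegetic: a dog is a real object/event in the scene's world.
Sound (4): it's the actual ambient sound of the location, so diegetic.

meta-diegetic, diegetic, diegetic, diegetic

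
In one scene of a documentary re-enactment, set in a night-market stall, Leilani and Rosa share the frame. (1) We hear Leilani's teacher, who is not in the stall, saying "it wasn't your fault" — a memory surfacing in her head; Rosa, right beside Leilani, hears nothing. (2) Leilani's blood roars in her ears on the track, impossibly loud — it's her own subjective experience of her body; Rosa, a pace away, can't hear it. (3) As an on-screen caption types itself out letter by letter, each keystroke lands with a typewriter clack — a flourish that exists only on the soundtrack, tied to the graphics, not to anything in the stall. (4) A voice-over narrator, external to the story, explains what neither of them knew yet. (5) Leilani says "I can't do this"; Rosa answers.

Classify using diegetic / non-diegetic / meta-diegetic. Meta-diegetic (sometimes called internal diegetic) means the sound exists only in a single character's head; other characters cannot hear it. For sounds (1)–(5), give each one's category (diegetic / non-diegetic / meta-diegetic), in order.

meta-diegetic, meta-diegetic, non-diegetic, non-diegetic, diegetic

Sound (1): a remembered line, private to Leilani — not present in the room, not audible to Rosa, so meta-diegetic.
Sound (2): it's Leilani's internal bodily sensation rendered as sound; only Leilani 'hears' it, so meta-diegetic.
(3) is non-diegetic: sound married to a title/caption — outside the diegesis by definition.
Sound (4): external voice-over — not a character, not heard by anyone in the scene, so non-diegetic.
Sound (5): on-screen dialogue — Leilani speaks and Rosa is there to hear, so diegetic.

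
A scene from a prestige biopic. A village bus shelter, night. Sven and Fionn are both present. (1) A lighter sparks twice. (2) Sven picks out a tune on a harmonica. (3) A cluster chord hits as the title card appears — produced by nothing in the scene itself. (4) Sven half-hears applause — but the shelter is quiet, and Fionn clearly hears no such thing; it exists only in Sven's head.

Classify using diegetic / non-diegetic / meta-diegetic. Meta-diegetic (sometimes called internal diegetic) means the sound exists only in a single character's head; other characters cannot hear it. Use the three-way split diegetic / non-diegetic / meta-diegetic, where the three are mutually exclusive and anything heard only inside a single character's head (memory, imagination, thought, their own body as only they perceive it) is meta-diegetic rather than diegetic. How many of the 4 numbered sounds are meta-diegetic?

(1) the sound comes from a lighter physically present in the location → diegetic.
(2) is diegetic: the instrument and the performer are both in the scene.
(3) it's a sound-design accent with no in-world source; no one in the scene can hear it → non-diegetic.
(4) the sound is imagined by Sven; nothing in the story world is producing it and Fionn can't hear it → meta-diegetic.
So 1 of the 4 is meta-diegetic: (4).

1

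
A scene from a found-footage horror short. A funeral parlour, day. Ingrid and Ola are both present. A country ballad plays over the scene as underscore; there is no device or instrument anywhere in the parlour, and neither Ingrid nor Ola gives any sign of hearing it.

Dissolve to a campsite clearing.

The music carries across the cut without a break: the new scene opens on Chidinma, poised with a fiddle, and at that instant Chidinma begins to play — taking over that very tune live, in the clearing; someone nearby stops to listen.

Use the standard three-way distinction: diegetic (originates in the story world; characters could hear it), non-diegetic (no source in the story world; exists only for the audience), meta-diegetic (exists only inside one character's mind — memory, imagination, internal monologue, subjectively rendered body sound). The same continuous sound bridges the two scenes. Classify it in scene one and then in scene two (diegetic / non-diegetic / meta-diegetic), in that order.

Scene one: there's no in-world source anywhere and no character hears it — underscore for the audience only → non-diegetic.
Scene two: from the moment Chidinma starts playing, the tune is being performed on a fiddle inside the story world and another character hears it → diegetic.

non-diegetic, diegetic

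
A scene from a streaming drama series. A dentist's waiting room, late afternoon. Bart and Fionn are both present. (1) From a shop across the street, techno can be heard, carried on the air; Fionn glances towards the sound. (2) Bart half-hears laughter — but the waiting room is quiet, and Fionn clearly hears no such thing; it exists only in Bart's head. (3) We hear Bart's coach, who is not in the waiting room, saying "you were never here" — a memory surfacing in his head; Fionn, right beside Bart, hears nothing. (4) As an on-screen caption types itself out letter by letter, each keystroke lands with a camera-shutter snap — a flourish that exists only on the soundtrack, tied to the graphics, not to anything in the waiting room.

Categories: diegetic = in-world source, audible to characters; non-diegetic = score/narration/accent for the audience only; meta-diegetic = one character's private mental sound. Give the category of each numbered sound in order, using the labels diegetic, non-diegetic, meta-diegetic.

diegetic, meta-diegetic, meta-diegetic, non-diegetic

(1) is diegetic: off-screen diegetic: the source is out of frame but still in the story's space.
(2) subjective to Bart: the waiting room is silent and Fionn hears nothing → meta-diegetic.
(3) is meta-diegetic: a remembered line, private to Bart — not present in the room, not audible to Fionn.
(4) sound married to a title/caption — outside the diegesis by definition → non-diegetic.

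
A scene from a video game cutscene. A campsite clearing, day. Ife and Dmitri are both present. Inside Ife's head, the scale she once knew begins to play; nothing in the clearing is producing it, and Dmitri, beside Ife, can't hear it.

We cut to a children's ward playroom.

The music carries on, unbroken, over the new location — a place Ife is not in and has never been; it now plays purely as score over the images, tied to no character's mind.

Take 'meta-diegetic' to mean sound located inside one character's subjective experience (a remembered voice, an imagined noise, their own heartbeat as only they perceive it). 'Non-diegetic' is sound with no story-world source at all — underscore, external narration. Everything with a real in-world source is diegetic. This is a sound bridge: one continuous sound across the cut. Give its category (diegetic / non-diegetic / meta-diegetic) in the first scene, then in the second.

Scene one: the music exists only inside Ife's mind; Dmitri can't hear it → meta-diegetic.
Scene two: it's detached from Ife entirely and plays over unrelated images with no in-world source — conventional underscore → non-diegetic.

meta-diegetic, non-diegetic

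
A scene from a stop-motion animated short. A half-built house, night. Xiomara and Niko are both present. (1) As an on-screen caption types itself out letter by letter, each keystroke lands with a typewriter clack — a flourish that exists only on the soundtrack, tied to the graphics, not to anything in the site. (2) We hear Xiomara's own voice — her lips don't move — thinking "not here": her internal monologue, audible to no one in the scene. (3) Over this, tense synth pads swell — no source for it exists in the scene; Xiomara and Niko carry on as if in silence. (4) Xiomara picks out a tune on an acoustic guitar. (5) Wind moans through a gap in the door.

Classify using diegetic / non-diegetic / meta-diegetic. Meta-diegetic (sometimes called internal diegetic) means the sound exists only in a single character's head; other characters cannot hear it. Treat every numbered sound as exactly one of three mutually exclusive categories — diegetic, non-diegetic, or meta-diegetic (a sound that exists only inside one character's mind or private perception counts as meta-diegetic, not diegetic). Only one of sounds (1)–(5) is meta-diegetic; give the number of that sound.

2

(1) is non-diegetic: the caption isn't part of the story world, so neither is the sound tied to it.
(2) is meta-diegetic: it's Xiomara's unspoken thought, heard only by the audience via her subjectivity.
(3) score with no on-screen or off-screen source; it exists for the audience alone → non-diegetic.
Sound (4): a character is playing an acoustic guitar on screen, so diegetic.
(5) is diegetic: it's the actual ambient sound of the location.
Only (2) is meta-diegetic.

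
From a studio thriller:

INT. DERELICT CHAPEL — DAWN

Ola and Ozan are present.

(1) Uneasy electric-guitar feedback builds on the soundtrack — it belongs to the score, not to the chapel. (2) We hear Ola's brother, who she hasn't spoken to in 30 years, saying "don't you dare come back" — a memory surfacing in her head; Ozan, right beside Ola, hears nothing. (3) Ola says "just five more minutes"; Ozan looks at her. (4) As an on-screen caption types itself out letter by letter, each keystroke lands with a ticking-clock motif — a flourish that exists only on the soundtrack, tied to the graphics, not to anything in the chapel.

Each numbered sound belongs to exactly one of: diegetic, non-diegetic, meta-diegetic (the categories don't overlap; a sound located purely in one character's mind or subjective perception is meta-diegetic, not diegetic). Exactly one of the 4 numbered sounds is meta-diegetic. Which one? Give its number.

2

(1) is non-diegetic: score with no on-screen or off-screen source; it exists for the audience alone.
(2) is meta-diegetic: the voice is a memory playing only inside Ola's mind; Ozan can't hear it.
Sound (3): spoken by a character present in the story world, so diegetic.
(4) is non-diegetic: it accompanies on-screen graphics, not anything inside the story world.
Only (2) is meta-diegetic.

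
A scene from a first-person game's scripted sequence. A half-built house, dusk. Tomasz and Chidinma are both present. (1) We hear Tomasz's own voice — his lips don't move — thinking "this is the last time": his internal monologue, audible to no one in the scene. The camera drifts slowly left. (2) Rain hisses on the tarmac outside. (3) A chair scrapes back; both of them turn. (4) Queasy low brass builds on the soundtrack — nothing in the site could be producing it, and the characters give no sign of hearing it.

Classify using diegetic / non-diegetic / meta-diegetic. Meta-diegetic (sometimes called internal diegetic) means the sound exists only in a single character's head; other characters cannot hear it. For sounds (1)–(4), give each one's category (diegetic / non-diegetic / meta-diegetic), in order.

Sound (1): internal monologue — inside Tomasz's mind, not spoken into the scene, so meta-diegetic.
(2) is diegetic: rain is part of the location's real environment.
Sound (3): a chair is a real object/event in the scene's world, so diegetic.
(4) is non-diegetic: score with no on-screen or off-screen source; it exists for the audience alone.

meta-diegetic, diegetic, diegetic, non-diegetic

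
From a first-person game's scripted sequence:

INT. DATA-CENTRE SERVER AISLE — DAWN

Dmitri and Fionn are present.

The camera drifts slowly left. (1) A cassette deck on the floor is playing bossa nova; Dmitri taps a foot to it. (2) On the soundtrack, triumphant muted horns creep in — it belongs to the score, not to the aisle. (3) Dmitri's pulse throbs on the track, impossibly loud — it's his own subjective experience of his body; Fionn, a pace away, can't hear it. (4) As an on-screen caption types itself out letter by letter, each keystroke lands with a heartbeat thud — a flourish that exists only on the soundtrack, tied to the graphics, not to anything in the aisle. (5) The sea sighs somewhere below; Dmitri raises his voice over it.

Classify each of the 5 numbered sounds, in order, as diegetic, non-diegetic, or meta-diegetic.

diegetic, non-diegetic, meta-diegetic, non-diegetic, diegetic

Sound (1): a cassette deck is a physical source in the scene and Dmitri reacts to it, so diegetic.
(2) is non-diegetic: score with no on-screen or off-screen source; it exists for the audience alone.
(3) a subjective body sound — Dmitri's private perception, inaudible to Fionn → meta-diegetic.
(4) sound married to a title/caption — outside the diegesis by definition → non-diegetic.
Sound (5): the sea is part of the location's real environment, so diegetic.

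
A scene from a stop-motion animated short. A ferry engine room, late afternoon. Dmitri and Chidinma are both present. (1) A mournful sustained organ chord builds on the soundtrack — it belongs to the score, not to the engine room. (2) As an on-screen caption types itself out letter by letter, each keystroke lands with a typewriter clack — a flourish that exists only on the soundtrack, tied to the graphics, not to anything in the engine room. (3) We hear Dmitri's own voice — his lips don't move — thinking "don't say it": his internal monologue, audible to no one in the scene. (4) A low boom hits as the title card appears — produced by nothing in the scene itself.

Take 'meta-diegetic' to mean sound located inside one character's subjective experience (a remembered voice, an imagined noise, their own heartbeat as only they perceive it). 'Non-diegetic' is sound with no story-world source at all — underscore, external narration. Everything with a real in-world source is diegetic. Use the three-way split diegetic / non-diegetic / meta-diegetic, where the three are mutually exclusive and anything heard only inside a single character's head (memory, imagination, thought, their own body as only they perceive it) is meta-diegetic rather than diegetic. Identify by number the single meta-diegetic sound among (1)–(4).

3

Sound (1): it has no source in the story world and no character can hear it — it's underscore, so non-diegetic.
(2) sound married to a title/caption — outside the diegesis by definition → non-diegetic.
(3) is meta-diegetic: Dmitri's thought-voice: a private mental sound no other character can hear.
Sound (4): it's a sound-design accent with no in-world source; no one in the scene can hear it, so non-diegetic.
Only (3) is meta-diegetic.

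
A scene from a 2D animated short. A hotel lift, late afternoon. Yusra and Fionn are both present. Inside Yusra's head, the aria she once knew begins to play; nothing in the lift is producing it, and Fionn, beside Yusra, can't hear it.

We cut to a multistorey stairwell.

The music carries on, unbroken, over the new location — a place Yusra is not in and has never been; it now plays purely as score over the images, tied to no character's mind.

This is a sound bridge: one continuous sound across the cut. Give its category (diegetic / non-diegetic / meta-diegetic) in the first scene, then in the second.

Scene one: the music exists only inside Yusra's mind; Fionn can't hear it → meta-diegetic.
Scene two: it's detached from Yusra entirely and plays over unrelated images with no in-world source — conventional underscore → non-diegetic.

meta-diegetic, non-diegetic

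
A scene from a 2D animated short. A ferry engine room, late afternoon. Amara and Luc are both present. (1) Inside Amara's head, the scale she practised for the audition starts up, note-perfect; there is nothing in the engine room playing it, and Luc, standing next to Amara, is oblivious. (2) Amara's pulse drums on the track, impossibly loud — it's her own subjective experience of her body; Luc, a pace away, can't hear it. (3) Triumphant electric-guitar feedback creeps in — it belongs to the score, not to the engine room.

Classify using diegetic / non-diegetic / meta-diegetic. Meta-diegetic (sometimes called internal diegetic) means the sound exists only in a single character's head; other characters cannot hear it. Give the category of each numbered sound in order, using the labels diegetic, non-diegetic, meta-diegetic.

meta-diegetic, meta-diegetic, non-diegetic

(1) is meta-diegetic: it lives in Amara's subjectivity, not in the engine room.
(2) a subjective body sound — Amara's private perception, inaudible to Luc → meta-diegetic.
Sound (3): nothing in the engine room produces it and the characters don't hear it — pure soundtrack, so non-diegetic.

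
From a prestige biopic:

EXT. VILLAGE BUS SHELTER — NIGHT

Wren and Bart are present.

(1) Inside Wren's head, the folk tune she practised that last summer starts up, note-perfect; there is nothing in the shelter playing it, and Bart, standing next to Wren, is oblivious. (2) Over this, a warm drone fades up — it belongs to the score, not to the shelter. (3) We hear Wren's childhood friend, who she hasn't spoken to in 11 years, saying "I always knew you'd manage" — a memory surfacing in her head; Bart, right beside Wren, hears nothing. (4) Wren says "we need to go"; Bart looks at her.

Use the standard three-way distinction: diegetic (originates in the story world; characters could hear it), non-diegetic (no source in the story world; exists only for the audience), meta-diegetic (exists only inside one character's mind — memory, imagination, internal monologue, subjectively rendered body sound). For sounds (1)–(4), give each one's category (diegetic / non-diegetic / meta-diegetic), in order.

Sound (1): the music is a memory playing inside Wren's mind alone; no real-world source, Bart can't hear it, so meta-diegetic.
(2) is non-diegetic: it has no source in the story world and no character can hear it — it's underscore.
(3) is meta-diegetic: the voice is a memory playing only inside Wren's mind; Bart can't hear it.
Sound (4): on-screen dialogue — Wren speaks and Bart is there to hear, so diegetic.

meta-diegetic, non-diegetic, meta-diegetic, diegetic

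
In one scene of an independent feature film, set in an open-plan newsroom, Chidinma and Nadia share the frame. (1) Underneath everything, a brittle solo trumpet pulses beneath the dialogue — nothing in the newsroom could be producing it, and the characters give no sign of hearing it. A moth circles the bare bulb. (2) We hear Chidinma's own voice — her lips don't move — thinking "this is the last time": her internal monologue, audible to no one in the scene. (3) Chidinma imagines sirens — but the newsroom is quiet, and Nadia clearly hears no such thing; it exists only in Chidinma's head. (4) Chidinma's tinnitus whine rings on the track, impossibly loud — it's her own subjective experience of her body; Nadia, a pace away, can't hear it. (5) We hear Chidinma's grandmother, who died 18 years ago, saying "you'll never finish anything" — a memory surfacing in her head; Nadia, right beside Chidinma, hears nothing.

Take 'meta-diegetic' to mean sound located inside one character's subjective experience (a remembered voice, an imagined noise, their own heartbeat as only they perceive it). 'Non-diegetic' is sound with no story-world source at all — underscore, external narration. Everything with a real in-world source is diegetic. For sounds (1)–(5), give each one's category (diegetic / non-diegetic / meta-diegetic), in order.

non-diegetic, meta-diegetic, meta-diegetic, meta-diegetic, meta-diegetic

Sound (1): score with no on-screen or off-screen source; it exists for the audience alone, so non-diegetic.
(2) is meta-diegetic: it's Chidinma's unspoken thought, heard only by the audience via her subjectivity.
(3) the sound is imagined by Chidinma; nothing in the story world is producing it and Nadia can't hear it → meta-diegetic.
Sound (4): a subjective body sound — Chidinma's private perception, inaudible to Nadia, so meta-diegetic.
(5) is meta-diegetic: a remembered line, private to Chidinma — not present in the room, not audible to Nadia.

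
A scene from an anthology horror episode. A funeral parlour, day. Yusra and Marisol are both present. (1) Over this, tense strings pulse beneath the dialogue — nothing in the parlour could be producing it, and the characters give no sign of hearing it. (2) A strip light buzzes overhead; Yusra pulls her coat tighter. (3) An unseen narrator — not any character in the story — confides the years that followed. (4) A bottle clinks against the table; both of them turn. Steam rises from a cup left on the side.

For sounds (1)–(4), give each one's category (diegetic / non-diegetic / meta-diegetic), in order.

(1) is non-diegetic: it has no source in the story world and no character can hear it — it's underscore.
(2) a strip light is part of the location's real environment → diegetic.
(3) is non-diegetic: the narrator exists outside the story world, addressing only the audience.
(4) a bottle is a real object/event in the scene's world → diegetic.

non-diegetic, diegetic, non-diegetic, diegetic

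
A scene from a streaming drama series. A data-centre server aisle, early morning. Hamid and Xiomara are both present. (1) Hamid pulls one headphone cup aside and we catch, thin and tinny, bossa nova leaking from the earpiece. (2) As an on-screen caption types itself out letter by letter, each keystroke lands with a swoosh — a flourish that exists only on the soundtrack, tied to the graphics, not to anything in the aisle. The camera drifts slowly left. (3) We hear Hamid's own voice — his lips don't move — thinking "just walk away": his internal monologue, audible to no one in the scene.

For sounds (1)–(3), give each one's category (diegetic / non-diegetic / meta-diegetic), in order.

(1) the headphones are an on-screen source → diegetic.
(2) sound married to a title/caption — outside the diegesis by definition → non-diegetic.
Sound (3): internal monologue — inside Hamid's mind, not spoken into the scene, so meta-diegetic.

diegetic, non-diegetic, meta-diegetic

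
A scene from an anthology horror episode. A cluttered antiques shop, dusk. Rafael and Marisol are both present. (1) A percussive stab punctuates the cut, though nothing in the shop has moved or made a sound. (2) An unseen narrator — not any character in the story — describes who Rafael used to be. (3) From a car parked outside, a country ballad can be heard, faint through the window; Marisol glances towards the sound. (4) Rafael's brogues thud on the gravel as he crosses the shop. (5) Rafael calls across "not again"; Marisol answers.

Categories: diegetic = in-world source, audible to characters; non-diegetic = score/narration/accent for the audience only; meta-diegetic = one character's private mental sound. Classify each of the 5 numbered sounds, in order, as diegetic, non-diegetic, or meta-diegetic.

Sound (1): an editorial stinger — it belongs to the cut, not the story world, so non-diegetic.
Sound (2): external voice-over — not a character, not heard by anyone in the scene, so non-diegetic.
Sound (3): it's coming from a car parked outside — a location within the story world — and Marisol reacts, so diegetic.
(4) is diegetic: it's the physical sound of Rafael moving in the space.
(5) spoken by a character present in the story world → diegetic.

non-diegetic, non-diegetic, diegetic, diegetic, diegetic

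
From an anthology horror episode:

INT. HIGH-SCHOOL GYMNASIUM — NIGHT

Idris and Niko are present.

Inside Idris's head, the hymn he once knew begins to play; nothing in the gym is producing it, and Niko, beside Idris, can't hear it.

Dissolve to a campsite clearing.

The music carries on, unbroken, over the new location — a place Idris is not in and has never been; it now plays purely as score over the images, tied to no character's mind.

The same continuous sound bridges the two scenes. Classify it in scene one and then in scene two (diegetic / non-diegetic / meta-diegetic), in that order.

meta-diegetic, non-diegetic

Scene one: the music exists only inside Idris's mind; Niko can't hear it → meta-diegetic.
Scene two: it's detached from Idris entirely and plays over unrelated images with no in-world source — conventional underscore → non-diegetic.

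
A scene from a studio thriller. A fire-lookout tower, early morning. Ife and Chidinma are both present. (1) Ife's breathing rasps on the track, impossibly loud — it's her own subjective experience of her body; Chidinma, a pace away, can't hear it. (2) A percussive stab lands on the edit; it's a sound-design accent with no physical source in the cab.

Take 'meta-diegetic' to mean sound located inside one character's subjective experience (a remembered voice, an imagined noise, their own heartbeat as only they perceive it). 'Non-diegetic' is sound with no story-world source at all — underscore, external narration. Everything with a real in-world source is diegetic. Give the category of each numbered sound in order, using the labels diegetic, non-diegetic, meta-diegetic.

(1) is meta-diegetic: it's Ife's internal bodily sensation rendered as sound; only Ife 'hears' it.
Sound (2): it's a sound-design accent with no in-world source; no one in the scene can hear it, so non-diegetic.

meta-diegetic, non-diegetic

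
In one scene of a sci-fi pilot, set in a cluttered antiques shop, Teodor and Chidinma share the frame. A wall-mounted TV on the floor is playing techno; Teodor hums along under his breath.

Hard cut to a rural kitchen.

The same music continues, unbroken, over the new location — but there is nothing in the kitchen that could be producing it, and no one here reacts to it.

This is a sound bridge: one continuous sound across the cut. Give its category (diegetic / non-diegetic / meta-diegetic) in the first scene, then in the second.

diegetic, non-diegetic

Scene one: a wall-mounted TV is an on-screen source and Teodor reacts to it → diegetic.
Scene two: there is no source in the kitchen and no one hears it — it's now underscore → non-diegetic.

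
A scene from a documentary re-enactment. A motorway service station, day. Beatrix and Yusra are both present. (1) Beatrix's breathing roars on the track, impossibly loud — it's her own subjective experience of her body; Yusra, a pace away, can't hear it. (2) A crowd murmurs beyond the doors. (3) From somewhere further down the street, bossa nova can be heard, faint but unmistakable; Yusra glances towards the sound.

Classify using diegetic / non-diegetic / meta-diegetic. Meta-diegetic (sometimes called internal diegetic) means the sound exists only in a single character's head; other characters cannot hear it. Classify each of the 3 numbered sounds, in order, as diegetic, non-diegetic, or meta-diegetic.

meta-diegetic, diegetic, diegetic

Sound (1): a subjective body sound — Beatrix's private perception, inaudible to Yusra, so meta-diegetic.
(2) is diegetic: it's the actual ambient sound of the location.
(3) the music has an off-screen but real-world source and a character hears it → diegetic.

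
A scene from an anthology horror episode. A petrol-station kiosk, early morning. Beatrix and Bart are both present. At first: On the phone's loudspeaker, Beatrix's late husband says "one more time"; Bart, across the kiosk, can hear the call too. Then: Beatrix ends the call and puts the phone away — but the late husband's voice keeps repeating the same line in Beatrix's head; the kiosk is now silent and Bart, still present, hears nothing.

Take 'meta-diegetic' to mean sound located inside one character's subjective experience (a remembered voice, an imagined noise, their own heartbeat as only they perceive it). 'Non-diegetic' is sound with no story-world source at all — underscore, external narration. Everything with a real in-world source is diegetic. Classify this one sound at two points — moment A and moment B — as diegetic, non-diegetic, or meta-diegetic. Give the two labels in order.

Moment A: the loudspeaker is an in-world source; both Beatrix and Bart hear the call → diegetic.
Moment B: with the phone off, the voice continues only as Beatrix's private mental replay — Bart can't hear it → meta-diegetic.

diegetic, meta-diegetic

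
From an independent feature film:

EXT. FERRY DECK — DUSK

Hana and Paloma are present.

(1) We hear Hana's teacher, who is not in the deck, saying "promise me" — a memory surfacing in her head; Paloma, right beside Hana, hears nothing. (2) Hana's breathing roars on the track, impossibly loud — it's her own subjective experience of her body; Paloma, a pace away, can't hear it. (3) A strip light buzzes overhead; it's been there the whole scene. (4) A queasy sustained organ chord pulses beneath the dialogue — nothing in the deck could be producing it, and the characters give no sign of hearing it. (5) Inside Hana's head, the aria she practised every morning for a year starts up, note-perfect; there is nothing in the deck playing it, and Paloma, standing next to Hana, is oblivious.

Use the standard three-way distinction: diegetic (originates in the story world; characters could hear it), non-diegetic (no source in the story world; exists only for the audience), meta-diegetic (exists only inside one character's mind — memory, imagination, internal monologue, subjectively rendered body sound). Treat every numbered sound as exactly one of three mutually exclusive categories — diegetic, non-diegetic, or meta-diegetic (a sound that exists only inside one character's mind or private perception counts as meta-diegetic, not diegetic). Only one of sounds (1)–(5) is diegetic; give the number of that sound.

(1) a remembered line, private to Hana — not present in the room, not audible to Paloma → meta-diegetic.
Sound (2): a subjective body sound — Hana's private perception, inaudible to Paloma, so meta-diegetic.
(3) a strip light is part of the location's real environment → diegetic.
(4) it has no source in the story world and no character can hear it — it's underscore → non-diegetic.
Sound (5): the music is a memory playing inside Hana's mind alone; no real-world source, Paloma can't hear it, so meta-diegetic.
Only (3) is diegetic.

3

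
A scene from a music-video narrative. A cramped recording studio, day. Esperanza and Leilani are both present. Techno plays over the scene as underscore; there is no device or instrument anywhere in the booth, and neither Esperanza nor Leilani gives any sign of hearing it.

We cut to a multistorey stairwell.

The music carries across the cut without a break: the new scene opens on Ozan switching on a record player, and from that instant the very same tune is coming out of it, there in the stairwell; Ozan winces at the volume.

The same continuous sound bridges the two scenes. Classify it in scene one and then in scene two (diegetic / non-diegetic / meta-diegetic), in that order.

Scene one: there's no in-world source anywhere and no character hears it — underscore for the audience only → non-diegetic.
Scene two: once Ozan turns on a record player, the music has a real source in the story world and Ozan reacts to it → diegetic.

non-diegetic, diegetic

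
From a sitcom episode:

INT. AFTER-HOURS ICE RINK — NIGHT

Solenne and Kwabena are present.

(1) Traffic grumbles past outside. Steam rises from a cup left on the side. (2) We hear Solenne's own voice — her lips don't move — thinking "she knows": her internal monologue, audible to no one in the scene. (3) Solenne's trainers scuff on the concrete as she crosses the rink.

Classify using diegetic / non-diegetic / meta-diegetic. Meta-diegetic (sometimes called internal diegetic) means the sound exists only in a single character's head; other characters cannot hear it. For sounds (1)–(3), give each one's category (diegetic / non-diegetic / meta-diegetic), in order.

diegetic, meta-diegetic, diegetic

(1) is diegetic: it's the actual ambient sound of the location.
Sound (2): it's Solenne's unspoken thought, heard only by the audience via her subjectivity, so meta-diegetic.
Sound (3): it's the physical sound of Solenne moving in the space, so diegetic.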